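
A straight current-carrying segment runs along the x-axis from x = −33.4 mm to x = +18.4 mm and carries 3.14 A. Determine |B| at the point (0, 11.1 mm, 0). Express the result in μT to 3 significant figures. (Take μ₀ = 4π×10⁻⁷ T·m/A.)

For a finite straight segment, B = (μ₀I/4πd)(sinθ₁ + sinθ₂), where θ₁, θ₂ are the angles from the perpendicular to each end.
The perpendicular distance is d = 0.0111 m; the end-offsets along the wire are a = 0.0334 m and b = 0.0184 m.
sinθ₁ = 0.0334/√(0.0334²+0.0111²) = 0.9490; sinθ₂ = 0.0184/√(0.0184²+0.0111²) = 0.8563.
B = (4π×10⁻⁷ × 3.14) / (4π × 0.0111) × (0.9490 + 0.8563) = 5.11×10⁻⁵ T.

B ≈ 51.1 μT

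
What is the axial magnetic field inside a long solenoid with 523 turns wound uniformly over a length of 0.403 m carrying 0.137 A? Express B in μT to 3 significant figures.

Inside a long solenoid, B = μ₀nI with n = 1298 turns/m.
B = 4π×10⁻⁷ × 1298 × 0.137 = 2.23×10⁻⁴ T.

B ≈ 223 μT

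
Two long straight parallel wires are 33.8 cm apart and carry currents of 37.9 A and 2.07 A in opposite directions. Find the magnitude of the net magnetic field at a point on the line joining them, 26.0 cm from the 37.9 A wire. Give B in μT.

B ≈ 34.5 μT

Each long wire gives B = μ₀I/(2πd). Distances are d₁ = 0.26 m and d₂ = 0.078 m.
B₁ = 2.92×10⁻⁵ T, B₂ = 5.31×10⁻⁶ T.
Between antiparallel currents both contributions point the same way, so they add. B = B₁ + B₂ = 2.92×10⁻⁵ + 5.31×10⁻⁶ = 3.45×10⁻⁵ T.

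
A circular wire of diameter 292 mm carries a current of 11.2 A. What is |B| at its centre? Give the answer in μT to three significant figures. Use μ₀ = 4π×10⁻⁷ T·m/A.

At the centre of a circular loop the Biot–Savart law gives B = μ₀I/(2R) (so R = 0.146 m).
B = (4π×10⁻⁷ × 11.2) / (2 × 0.146) = 4.82×10⁻⁵ T.

B ≈ 48.2 μT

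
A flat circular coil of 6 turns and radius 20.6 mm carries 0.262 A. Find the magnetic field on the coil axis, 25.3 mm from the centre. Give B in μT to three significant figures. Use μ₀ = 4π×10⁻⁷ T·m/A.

For an N-turn flat coil, B = Nμ₀IR²/[2(R²+z²)^(3/2)] with R = 0.0206 m, z = 0.0253 m.
B = 6 × 2.01×10⁻⁶ T = 1.21×10⁻⁵ T.

B ≈ 12.1 μT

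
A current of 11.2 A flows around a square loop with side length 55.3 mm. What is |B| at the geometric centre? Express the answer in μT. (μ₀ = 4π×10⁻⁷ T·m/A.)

Each side is a finite straight segment at perpendicular distance d = a/(2 tan(π/4)) = 0.02765 m from the centre, with end-angles ±π/4.
One side contributes B₁ = (μ₀I/4πd)·2 sin(π/4) = 5.73×10⁻⁵ T.
All 4 sides add in the same direction: B = 4 × 5.73×10⁻⁵ = 2.29×10⁻⁴ T.

B ≈ 229 μT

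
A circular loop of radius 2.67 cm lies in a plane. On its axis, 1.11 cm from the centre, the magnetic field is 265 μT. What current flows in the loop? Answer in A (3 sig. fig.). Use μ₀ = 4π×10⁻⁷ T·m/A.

I ≈ 14.3 A

On the axis of a loop, B = μ₀IR²/[2(R²+z²)^(3/2)], so I = 2B(R²+z²)^(3/2)/(μ₀R²).
R² + z² = 0.0007129 + 0.0001232 = 0.0008361 m²; raised to 3/2 gives 2.42×10⁻⁵ m³.
I = 2 × 2.65×10⁻⁴ × 2.42×10⁻⁵ / (1.26×10⁻⁶ × 0.0007129) = 14.3 A.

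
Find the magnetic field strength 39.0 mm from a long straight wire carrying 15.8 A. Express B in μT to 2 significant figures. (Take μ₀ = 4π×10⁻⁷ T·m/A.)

B ≈ 81 μT

For an infinitely long straight wire, B = μ₀I/(2πd).
B = (4π×10⁻⁷ × 15.8) / (2π × 0.039) = 8.10×10⁻⁵ T.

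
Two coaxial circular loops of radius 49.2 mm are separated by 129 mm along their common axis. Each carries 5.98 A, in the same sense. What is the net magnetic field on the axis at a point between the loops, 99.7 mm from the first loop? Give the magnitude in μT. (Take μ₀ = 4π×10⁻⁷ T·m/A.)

Each loop contributes B = μ₀IR²/[2(R²+z²)^(3/2)] on the axis, with z measured from that loop.
Loop 1 (z = 0.0997 m): B₁ = 6.62×10⁻⁶ T. Loop 2 (z = 0.0293 m): B₂ = 4.84×10⁻⁵ T.
The fields add: B = B₁ + B₂ = 5.51×10⁻⁵ T.

B ≈ 55.1 μT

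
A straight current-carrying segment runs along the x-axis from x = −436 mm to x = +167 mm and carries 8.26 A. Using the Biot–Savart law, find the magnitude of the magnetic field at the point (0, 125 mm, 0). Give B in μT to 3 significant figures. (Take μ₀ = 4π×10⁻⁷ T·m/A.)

For a finite straight segment, B = (μ₀I/4πd)(sinθ₁ + sinθ₂), where θ₁, θ₂ are the angles from the perpendicular to each end.
The perpendicular distance is d = 0.125 m; the end-offsets along the wire are a = 0.436 m and b = 0.167 m.
sinθ₁ = 0.436/√(0.436²+0.125²) = 0.9613; sinθ₂ = 0.167/√(0.167²+0.125²) = 0.8006.
B = (4π×10⁻⁷ × 8.26) / (4π × 0.125) × (0.9613 + 0.8006) = 1.16×10⁻⁵ T.

B ≈ 11.6 μT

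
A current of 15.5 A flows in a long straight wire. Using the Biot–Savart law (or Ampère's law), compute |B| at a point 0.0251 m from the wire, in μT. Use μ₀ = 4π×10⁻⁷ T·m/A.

For an infinitely long straight wire, B = μ₀I/(2πd).
B = (4π×10⁻⁷ × 15.5) / (2π × 0.0251) = 1.24×10⁻⁴ T.

B ≈ 124 μT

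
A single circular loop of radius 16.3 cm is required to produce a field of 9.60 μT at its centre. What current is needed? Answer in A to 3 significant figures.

I ≈ 2.49 A

At the centre of a circular loop B = μ₀I/(2R), so I = 2RB/μ₀.
With R = 0.163 m, I = 2 × 0.163 × 9.60×10⁻⁶ / (4π×10⁻⁷) = 2.49 A.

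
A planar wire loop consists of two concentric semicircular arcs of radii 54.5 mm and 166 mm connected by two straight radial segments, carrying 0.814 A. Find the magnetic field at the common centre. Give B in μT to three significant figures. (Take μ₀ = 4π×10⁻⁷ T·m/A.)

The radial connectors point toward the centre, so dl × r̂ = 0 and they contribute nothing.
Each semicircle gives μ₀I/(4R): inner arc 4.69×10⁻⁶ T, outer arc 1.54×10⁻⁶ T.
The two arcs carry current in opposite angular senses, so their fields oppose: B = |4.69×10⁻⁶ − 1.54×10⁻⁶| = 3.15×10⁻⁶ T.

B ≈ 3.15 μT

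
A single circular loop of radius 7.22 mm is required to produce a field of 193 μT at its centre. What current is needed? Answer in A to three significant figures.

I ≈ 2.22 A

At the centre of a circular loop B = μ₀I/(2R), so I = 2RB/μ₀.
With R = 0.00722 m, I = 2 × 0.00722 × 1.93×10⁻⁴ / (4π×10⁻⁷) = 2.22 A.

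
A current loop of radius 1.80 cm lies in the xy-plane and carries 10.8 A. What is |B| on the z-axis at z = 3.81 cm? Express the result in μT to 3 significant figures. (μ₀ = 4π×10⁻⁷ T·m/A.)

B ≈ 29.4 μT

On the axis of a circular loop, B = μ₀IR² / [2(R²+z²)^(3/2)].
R² + z² = (0.018)² + (0.0381)² = 0.001776 m², and (R²+z²)^(3/2) = 7.48×10⁻⁵ m³.
B = (4π×10⁻⁷ × 10.8 × 0.000324) / (2 × 7.48×10⁻⁵) = 2.94×10⁻⁵ T.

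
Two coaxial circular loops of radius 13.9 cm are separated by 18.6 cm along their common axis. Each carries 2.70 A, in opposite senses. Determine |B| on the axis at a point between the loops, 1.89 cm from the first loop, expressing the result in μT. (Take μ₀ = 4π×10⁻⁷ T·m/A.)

Each loop contributes B = μ₀IR²/[2(R²+z²)^(3/2)] on the axis, with z measured from that loop.
Loop 1 (z = 0.0189 m): B₁ = 1.19×10⁻⁵ T. Loop 2 (z = 0.1671 m): B₂ = 3.19×10⁻⁶ T.
The fields oppose: B = |B₁ − B₂| = 8.68×10⁻⁶ T.

B ≈ 8.68 μT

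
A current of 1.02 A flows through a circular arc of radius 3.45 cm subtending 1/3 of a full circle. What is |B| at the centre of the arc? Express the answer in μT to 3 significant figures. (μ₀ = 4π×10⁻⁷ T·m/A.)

B ≈ 6.19 μT

The Biot–Savart field of a circular arc at its centre is B = μ₀Iφ/(4πR), with φ = 2.094 rad.
B = (4π×10⁻⁷ × 1.02 × 2.094) / (4π × 0.0345) = 6.19×10⁻⁶ T.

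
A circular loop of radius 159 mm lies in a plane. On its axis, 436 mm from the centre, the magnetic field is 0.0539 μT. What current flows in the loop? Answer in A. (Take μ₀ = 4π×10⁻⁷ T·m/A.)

I ≈ 0.339 A

On the axis of a loop, B = μ₀IR²/[2(R²+z²)^(3/2)], so I = 2B(R²+z²)^(3/2)/(μ₀R²).
R² + z² = 0.02528 + 0.1901 = 0.2154 m²; raised to 3/2 gives 0.100 m³.
I = 2 × 5.39×10⁻⁸ × 0.100 / (1.26×10⁻⁶ × 0.02528) = 0.339 A.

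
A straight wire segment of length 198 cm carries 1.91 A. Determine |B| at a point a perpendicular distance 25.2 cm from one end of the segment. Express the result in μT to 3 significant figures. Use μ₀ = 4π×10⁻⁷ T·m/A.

For a finite straight segment, B = (μ₀I/4πd)(sinθ₁ + sinθ₂), where θ₁, θ₂ are the angles from the perpendicular to each end.
The perpendicular foot is at one end, so the two end-offsets along the wire are 0 and L = 1.98 m.
sinθ₁ = 0/√(0²+0.252²) = 0.0000; sinθ₂ = 1.98/√(1.98²+0.252²) = 0.9920.
B = (4π×10⁻⁷ × 1.91) / (4π × 0.252) × (0.0000 + 0.9920) = 7.52×10⁻⁷ T.

B ≈ 0.752 μT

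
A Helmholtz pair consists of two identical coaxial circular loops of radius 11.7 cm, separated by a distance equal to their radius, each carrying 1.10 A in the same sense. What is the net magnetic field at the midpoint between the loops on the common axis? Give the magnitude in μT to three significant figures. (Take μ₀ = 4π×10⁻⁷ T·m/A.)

Each loop contributes B = μ₀IR²/[2(R²+z²)^(3/2)] on the axis, with z measured from that loop.
Loop 1 (z = 0.0585 m): B₁ = 4.23×10⁻⁶ T. Loop 2 (z = 0.0585 m): B₂ = 4.23×10⁻⁶ T.
The fields add: B = B₁ + B₂ = 8.45×10⁻⁶ T.

B ≈ 8.45 μT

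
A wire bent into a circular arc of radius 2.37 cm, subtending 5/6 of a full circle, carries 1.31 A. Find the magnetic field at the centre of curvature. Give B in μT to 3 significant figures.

The Biot–Savart field of a circular arc at its centre is B = μ₀Iφ/(4πR), with φ = 5.236 rad.
B = (4π×10⁻⁷ × 1.31 × 5.236) / (4π × 0.0237) = 2.89×10⁻⁵ T.

B ≈ 28.9 μT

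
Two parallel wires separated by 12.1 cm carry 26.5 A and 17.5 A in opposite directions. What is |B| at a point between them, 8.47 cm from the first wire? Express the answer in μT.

B ≈ 159 μT

Each long wire gives B = μ₀I/(2πd). Distances are d₁ = 0.0847 m and d₂ = 0.0363 m.
B₁ = 6.26×10⁻⁵ T, B₂ = 9.64×10⁻⁵ T.
Between antiparallel currents both contributions point the same way, so they add. B = B₁ + B₂ = 6.26×10⁻⁵ + 9.64×10⁻⁵ = 1.59×10⁻⁴ T.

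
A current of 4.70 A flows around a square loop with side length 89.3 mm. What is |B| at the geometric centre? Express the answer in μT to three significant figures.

Each side is a finite straight segment at perpendicular distance d = a/(2 tan(π/4)) = 0.04465 m from the centre, with end-angles ±π/4.
One side contributes B₁ = (μ₀I/4πd)·2 sin(π/4) = 1.49×10⁻⁵ T.
All 4 sides add in the same direction: B = 4 × 1.49×10⁻⁵ = 5.95×10⁻⁵ T.

B ≈ 59.5 μT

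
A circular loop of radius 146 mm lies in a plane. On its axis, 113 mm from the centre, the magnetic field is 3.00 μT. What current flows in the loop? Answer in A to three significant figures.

On the axis of a loop, B = μ₀IR²/[2(R²+z²)^(3/2)], so I = 2B(R²+z²)^(3/2)/(μ₀R²).
R² + z² = 0.02132 + 0.01277 = 0.03408 m²; raised to 3/2 gives 6.29×10⁻³ m³.
I = 2 × 3.00×10⁻⁶ × 6.29×10⁻³ / (1.26×10⁻⁶ × 0.02132) = 1.41 A.

I ≈ 1.41 A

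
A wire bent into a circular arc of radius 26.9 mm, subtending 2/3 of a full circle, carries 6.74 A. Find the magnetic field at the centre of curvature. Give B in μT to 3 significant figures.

B ≈ 105 μT

The Biot–Savart field of a circular arc at its centre is B = μ₀Iφ/(4πR), with φ = 4.189 rad.
B = (4π×10⁻⁷ × 6.74 × 4.189) / (4π × 0.0269) = 1.05×10⁻⁴ T.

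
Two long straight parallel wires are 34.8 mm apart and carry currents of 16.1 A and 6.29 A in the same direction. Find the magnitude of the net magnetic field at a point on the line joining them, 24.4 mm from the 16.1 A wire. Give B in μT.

B ≈ 11.0 μT

Each long wire gives B = μ₀I/(2πd). Distances are d₁ = 0.0244 m and d₂ = 0.0104 m.
B₁ = 1.32×10⁻⁴ T, B₂ = 1.21×10⁻⁴ T.
Between parallel currents the two contributions point in opposite directions, so they subtract. B = |B₁ − B₂| = |1.32×10⁻⁴ − 1.21×10⁻⁴| = 1.10×10⁻⁵ T.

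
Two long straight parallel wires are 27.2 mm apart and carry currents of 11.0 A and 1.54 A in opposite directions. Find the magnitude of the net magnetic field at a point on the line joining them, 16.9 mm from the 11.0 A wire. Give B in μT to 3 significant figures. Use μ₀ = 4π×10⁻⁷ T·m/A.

B ≈ 160 μT

Each long wire gives B = μ₀I/(2πd). Distances are d₁ = 0.0169 m and d₂ = 0.0103 m.
B₁ = 1.30×10⁻⁴ T, B₂ = 2.99×10⁻⁵ T.
Between antiparallel currents both contributions point the same way, so they add. B = B₁ + B₂ = 1.30×10⁻⁴ + 2.99×10⁻⁵ = 1.60×10⁻⁴ T.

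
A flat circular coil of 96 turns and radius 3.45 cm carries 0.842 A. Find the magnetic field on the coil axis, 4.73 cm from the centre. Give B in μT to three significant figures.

For an N-turn flat coil, B = Nμ₀IR²/[2(R²+z²)^(3/2)] with R = 0.0345 m, z = 0.0473 m.
B = 96 × 3.14×10⁻⁶ T = 3.01×10⁻⁴ T.

B ≈ 301 μT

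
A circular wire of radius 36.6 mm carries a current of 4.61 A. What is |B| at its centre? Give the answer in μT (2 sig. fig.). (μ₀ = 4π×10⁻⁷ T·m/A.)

At the centre of a circular loop the Biot–Savart law gives B = μ₀I/(2R).
B = (4π×10⁻⁷ × 4.61) / (2 × 0.0366) = 7.91×10⁻⁵ T.

B ≈ 79 μT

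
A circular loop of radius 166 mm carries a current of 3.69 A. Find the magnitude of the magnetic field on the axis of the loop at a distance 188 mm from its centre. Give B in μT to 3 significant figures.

On the axis of a circular loop, B = μ₀IR² / [2(R²+z²)^(3/2)].
R² + z² = (0.166)² + (0.188)² = 0.0629 m², and (R²+z²)^(3/2) = 1.58×10⁻² m³.
B = (4π×10⁻⁷ × 3.69 × 0.02756) / (2 × 1.58×10⁻²) = 4.05×10⁻⁶ T.

B ≈ 4.05 μT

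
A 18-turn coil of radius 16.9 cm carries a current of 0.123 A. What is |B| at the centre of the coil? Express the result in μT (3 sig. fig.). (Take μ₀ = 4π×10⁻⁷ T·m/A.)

For an N-turn flat coil, B = Nμ₀I/(2R) with R = 0.169 m.
B = 18 × 4.57×10⁻⁷ T = 8.23×10⁻⁶ T.

B ≈ 8.23 μT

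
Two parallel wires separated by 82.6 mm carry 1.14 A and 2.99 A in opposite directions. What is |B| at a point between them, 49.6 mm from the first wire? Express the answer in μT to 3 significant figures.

Each long wire gives B = μ₀I/(2πd). Distances are d₁ = 0.0496 m and d₂ = 0.033 m.
B₁ = 4.60×10⁻⁶ T, B₂ = 1.81×10⁻⁵ T.
Between antiparallel currents both contributions point the same way, so they add. B = B₁ + B₂ = 4.60×10⁻⁶ + 1.81×10⁻⁵ = 2.27×10⁻⁵ T.

B ≈ 22.7 μT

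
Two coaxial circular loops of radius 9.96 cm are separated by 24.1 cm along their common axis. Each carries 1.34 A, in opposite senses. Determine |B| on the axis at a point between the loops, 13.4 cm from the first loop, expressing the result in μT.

Each loop contributes B = μ₀IR²/[2(R²+z²)^(3/2)] on the axis, with z measured from that loop.
Loop 1 (z = 0.134 m): B₁ = 1.79×10⁻⁶ T. Loop 2 (z = 0.107 m): B₂ = 2.67×10⁻⁶ T.
The fields oppose: B = |B₁ − B₂| = 8.79×10⁻⁷ T.

B ≈ 0.879 μT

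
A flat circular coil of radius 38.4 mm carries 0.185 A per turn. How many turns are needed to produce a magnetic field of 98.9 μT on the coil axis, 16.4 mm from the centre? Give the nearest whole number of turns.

N = 42

For an N-turn coil, B = Nμ₀IR²/[2(R²+z²)^(3/2)]. A single turn gives B₁ = 2.35×10⁻⁶ T with R = 0.0384 m, z = 0.0164 m.
N = B/B₁ = 9.89×10⁻⁵ / 2.35×10⁻⁶ = 42.01.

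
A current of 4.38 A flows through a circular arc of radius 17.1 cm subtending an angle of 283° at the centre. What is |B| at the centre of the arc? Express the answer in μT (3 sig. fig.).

B ≈ 12.7 μT

The Biot–Savart field of a circular arc at its centre is B = μ₀Iφ/(4πR), with φ = 4.939 rad.
B = (4π×10⁻⁷ × 4.38 × 4.939) / (4π × 0.171) = 1.27×10⁻⁵ T.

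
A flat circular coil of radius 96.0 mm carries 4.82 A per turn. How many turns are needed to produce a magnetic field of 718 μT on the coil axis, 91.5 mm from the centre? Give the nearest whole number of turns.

N = 60

For an N-turn coil, B = Nμ₀IR²/[2(R²+z²)^(3/2)]. A single turn gives B₁ = 1.20×10⁻⁵ T with R = 0.096 m, z = 0.0915 m.
N = B/B₁ = 7.18×10⁻⁴ / 1.20×10⁻⁵ = 60.01.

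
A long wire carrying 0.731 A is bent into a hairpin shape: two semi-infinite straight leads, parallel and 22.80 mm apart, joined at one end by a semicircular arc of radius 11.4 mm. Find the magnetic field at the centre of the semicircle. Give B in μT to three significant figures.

B ≈ 33.0 μT

The semicircular arc contributes B_arc = μ₀I·π/(4πR) = μ₀I/(4R) = 2.01×10⁻⁵ T.
Each semi-infinite lead is at perpendicular distance R = 0.0114 m from the centre, with the perpendicular foot at its near end, so it contributes μ₀I/(4πR); both point the same way, together 1.28×10⁻⁵ T.
Arc and leads all point the same direction: B = 2.01×10⁻⁵ + 1.28×10⁻⁵ = 3.30×10⁻⁵ T.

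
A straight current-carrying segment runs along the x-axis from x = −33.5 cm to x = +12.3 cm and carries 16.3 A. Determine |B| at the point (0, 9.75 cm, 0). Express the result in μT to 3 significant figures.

For a finite straight segment, B = (μ₀I/4πd)(sinθ₁ + sinθ₂), where θ₁, θ₂ are the angles from the perpendicular to each end.
The perpendicular distance is d = 0.0975 m; the end-offsets along the wire are a = 0.335 m and b = 0.123 m.
sinθ₁ = 0.335/√(0.335²+0.0975²) = 0.9602; sinθ₂ = 0.123/√(0.123²+0.0975²) = 0.7837.
B = (4π×10⁻⁷ × 16.3) / (4π × 0.0975) × (0.9602 + 0.7837) = 2.92×10⁻⁵ T.

B ≈ 29.2 μT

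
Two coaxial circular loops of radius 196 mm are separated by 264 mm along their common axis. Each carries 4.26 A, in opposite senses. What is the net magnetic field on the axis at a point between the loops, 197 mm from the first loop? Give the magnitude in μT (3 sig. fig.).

Each loop contributes B = μ₀IR²/[2(R²+z²)^(3/2)] on the axis, with z measured from that loop.
Loop 1 (z = 0.197 m): B₁ = 4.79×10⁻⁶ T. Loop 2 (z = 0.067 m): B₂ = 1.16×10⁻⁵ T.
The fields oppose: B = |B₁ − B₂| = 6.78×10⁻⁶ T.

B ≈ 6.78 μT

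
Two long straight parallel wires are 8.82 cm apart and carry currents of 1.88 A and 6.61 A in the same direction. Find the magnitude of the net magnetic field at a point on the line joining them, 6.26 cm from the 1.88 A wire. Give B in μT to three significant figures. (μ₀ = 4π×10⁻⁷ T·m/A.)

Each long wire gives B = μ₀I/(2πd). Distances are d₁ = 0.0626 m and d₂ = 0.0256 m.
B₁ = 6.01×10⁻⁶ T, B₂ = 5.16×10⁻⁵ T.
Between parallel currents the two contributions point in opposite directions, so they subtract. B = |B₁ − B₂| = |6.01×10⁻⁶ − 5.16×10⁻⁵| = 4.56×10⁻⁵ T.

B ≈ 45.6 μT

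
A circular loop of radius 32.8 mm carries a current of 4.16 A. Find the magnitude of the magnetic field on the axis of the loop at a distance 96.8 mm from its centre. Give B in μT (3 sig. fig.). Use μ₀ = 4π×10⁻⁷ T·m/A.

On the axis of a circular loop, B = μ₀IR² / [2(R²+z²)^(3/2)].
R² + z² = (0.0328)² + (0.0968)² = 0.01045 m², and (R²+z²)^(3/2) = 1.07×10⁻³ m³.
B = (4π×10⁻⁷ × 4.16 × 0.001076) / (2 × 1.07×10⁻³) = 2.63×10⁻⁶ T.

B ≈ 2.63 μT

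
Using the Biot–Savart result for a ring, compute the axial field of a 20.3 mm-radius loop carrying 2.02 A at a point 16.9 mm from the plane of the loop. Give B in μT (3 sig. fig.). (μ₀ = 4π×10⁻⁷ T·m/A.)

B ≈ 28.4 μT

On the axis of a circular loop, B = μ₀IR² / [2(R²+z²)^(3/2)].
R² + z² = (0.0203)² + (0.0169)² = 0.0006977 m², and (R²+z²)^(3/2) = 1.84×10⁻⁵ m³.
B = (4π×10⁻⁷ × 2.02 × 0.0004121) / (2 × 1.84×10⁻⁵) = 2.84×10⁻⁵ T.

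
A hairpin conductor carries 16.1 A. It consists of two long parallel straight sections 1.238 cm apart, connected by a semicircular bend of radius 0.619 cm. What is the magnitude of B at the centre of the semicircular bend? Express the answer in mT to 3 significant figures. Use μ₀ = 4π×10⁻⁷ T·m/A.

B ≈ 1.34 mT

The semicircular arc contributes B_arc = μ₀I·π/(4πR) = μ₀I/(4R) = 8.17×10⁻⁴ T.
Each semi-infinite lead is at perpendicular distance R = 0.00619 m from the centre, with the perpendicular foot at its near end, so it contributes μ₀I/(4πR); both point the same way, together 5.20×10⁻⁴ T.
Arc and leads all point the same direction: B = 8.17×10⁻⁴ + 5.20×10⁻⁴ = 1.34×10⁻³ T.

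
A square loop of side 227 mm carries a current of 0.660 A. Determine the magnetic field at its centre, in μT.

B ≈ 3.29 μT

Each side is a finite straight segment at perpendicular distance d = a/(2 tan(π/4)) = 0.1135 m from the centre, with end-angles ±π/4.
One side contributes B₁ = (μ₀I/4πd)·2 sin(π/4) = 8.22×10⁻⁷ T.
All 4 sides add in the same direction: B = 4 × 8.22×10⁻⁷ = 3.29×10⁻⁶ T.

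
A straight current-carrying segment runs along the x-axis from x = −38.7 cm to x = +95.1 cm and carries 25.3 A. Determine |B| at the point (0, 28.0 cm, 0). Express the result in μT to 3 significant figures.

For a finite straight segment, B = (μ₀I/4πd)(sinθ₁ + sinθ₂), where θ₁, θ₂ are the angles from the perpendicular to each end.
The perpendicular distance is d = 0.28 m; the end-offsets along the wire are a = 0.387 m and b = 0.951 m.
sinθ₁ = 0.387/√(0.387²+0.28²) = 0.8102; sinθ₂ = 0.951/√(0.951²+0.28²) = 0.9593.
B = (4π×10⁻⁷ × 25.3) / (4π × 0.28) × (0.8102 + 0.9593) = 1.60×10⁻⁵ T.

B ≈ 16.0 μT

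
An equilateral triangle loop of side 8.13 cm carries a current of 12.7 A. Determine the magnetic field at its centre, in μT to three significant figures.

B ≈ 281 μT

Each side is a finite straight segment at perpendicular distance d = a/(2 tan(π/3)) = 0.02347 m from the centre, with end-angles ±π/3.
One side contributes B₁ = (μ₀I/4πd)·2 sin(π/3) = 9.37×10⁻⁵ T.
All 3 sides add in the same direction: B = 3 × 9.37×10⁻⁵ = 2.81×10⁻⁴ T.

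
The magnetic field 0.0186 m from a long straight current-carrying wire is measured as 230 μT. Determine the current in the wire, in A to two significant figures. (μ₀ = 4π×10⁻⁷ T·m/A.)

For a long straight wire B = μ₀I/(2πd), so I = 2πdB/μ₀.
I = 2π × 0.0186 × 2.30×10⁻⁴ / (4π×10⁻⁷) = 21.4 A.

I ≈ 21 A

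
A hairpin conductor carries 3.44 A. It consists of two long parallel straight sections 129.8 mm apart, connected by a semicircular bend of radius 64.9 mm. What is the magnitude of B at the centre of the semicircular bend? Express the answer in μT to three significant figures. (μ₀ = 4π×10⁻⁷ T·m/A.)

The semicircular arc contributes B_arc = μ₀I·π/(4πR) = μ₀I/(4R) = 1.67×10⁻⁵ T.
Each semi-infinite lead is at perpendicular distance R = 0.0649 m from the centre, with the perpendicular foot at its near end, so it contributes μ₀I/(4πR); both point the same way, together 1.06×10⁻⁵ T.
Arc and leads all point the same direction: B = 1.67×10⁻⁵ + 1.06×10⁻⁵ = 2.73×10⁻⁵ T.

B ≈ 27.3 μT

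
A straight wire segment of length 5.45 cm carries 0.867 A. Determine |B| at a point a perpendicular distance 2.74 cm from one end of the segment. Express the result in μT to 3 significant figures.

For a finite straight segment, B = (μ₀I/4πd)(sinθ₁ + sinθ₂), where θ₁, θ₂ are the angles from the perpendicular to each end.
The perpendicular foot is at one end, so the two end-offsets along the wire are 0 and L = 0.0545 m.
sinθ₁ = 0/√(0²+0.0274²) = 0.0000; sinθ₂ = 0.0545/√(0.0545²+0.0274²) = 0.8934.
B = (4π×10⁻⁷ × 0.867) / (4π × 0.0274) × (0.0000 + 0.8934) = 2.83×10⁻⁶ T.

B ≈ 2.83 μT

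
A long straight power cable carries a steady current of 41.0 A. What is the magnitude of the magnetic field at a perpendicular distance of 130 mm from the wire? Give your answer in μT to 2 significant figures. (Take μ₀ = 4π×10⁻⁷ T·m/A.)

B ≈ 63 μT

For an infinitely long straight wire, B = μ₀I/(2πd).
B = (4π×10⁻⁷ × 41.0) / (2π × 0.13) = 6.31×10⁻⁵ T.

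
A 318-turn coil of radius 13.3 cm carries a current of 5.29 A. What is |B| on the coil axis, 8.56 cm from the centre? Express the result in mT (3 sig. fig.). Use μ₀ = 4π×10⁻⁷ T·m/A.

B ≈ 4.73 mT

For an N-turn flat coil, B = Nμ₀IR²/[2(R²+z²)^(3/2)] with R = 0.133 m, z = 0.0856 m.
B = 318 × 1.49×10⁻⁵ T = 4.73×10⁻³ T.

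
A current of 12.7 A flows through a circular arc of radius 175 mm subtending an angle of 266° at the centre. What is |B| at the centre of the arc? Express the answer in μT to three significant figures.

The Biot–Savart field of a circular arc at its centre is B = μ₀Iφ/(4πR), with φ = 4.643 rad.
B = (4π×10⁻⁷ × 12.7 × 4.643) / (4π × 0.175) = 3.37×10⁻⁵ T.

B ≈ 33.7 μT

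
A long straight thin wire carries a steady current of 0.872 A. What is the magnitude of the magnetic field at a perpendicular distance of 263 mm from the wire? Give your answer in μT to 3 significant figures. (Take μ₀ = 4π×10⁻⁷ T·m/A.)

B ≈ 0.663 μT

For an infinitely long straight wire, B = μ₀I/(2πd).
B = (4π×10⁻⁷ × 0.872) / (2π × 0.263) = 6.63×10⁻⁷ T.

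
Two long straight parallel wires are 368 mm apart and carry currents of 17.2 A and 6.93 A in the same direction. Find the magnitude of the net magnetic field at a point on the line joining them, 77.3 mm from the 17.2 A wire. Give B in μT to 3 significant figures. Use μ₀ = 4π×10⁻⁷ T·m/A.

B ≈ 39.7 μT

Each long wire gives B = μ₀I/(2πd). Distances are d₁ = 0.0773 m and d₂ = 0.2907 m.
B₁ = 4.45×10⁻⁵ T, B₂ = 4.77×10⁻⁶ T.
Between parallel currents the two contributions point in opposite directions, so they subtract. B = |B₁ − B₂| = |4.45×10⁻⁵ − 4.77×10⁻⁶| = 3.97×10⁻⁵ T.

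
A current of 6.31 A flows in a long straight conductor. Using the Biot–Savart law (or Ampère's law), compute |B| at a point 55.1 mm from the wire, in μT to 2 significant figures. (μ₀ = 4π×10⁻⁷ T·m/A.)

For an infinitely long straight wire, B = μ₀I/(2πd).
B = (4π×10⁻⁷ × 6.31) / (2π × 0.0551) = 2.29×10⁻⁵ T.

B ≈ 23 μT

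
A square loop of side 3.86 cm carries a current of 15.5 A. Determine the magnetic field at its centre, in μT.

Each side is a finite straight segment at perpendicular distance d = a/(2 tan(π/4)) = 0.0193 m from the centre, with end-angles ±π/4.
One side contributes B₁ = (μ₀I/4πd)·2 sin(π/4) = 1.14×10⁻⁴ T.
All 4 sides add in the same direction: B = 4 × 1.14×10⁻⁴ = 4.54×10⁻⁴ T.

B ≈ 454 μT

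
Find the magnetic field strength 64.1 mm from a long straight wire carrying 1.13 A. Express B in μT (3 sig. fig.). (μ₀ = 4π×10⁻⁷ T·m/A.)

For an infinitely long straight wire, B = μ₀I/(2πd).
B = (4π×10⁻⁷ × 1.13) / (2π × 0.0641) = 3.53×10⁻⁶ T.

B ≈ 3.53 μT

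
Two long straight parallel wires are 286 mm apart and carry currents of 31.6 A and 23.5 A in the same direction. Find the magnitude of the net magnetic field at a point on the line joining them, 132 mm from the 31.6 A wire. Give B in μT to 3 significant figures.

Each long wire gives B = μ₀I/(2πd). Distances are d₁ = 0.132 m and d₂ = 0.154 m.
B₁ = 4.79×10⁻⁵ T, B₂ = 3.05×10⁻⁵ T.
Between parallel currents the two contributions point in opposite directions, so they subtract. B = |B₁ − B₂| = |4.79×10⁻⁵ − 3.05×10⁻⁵| = 1.74×10⁻⁵ T.

B ≈ 17.4 μT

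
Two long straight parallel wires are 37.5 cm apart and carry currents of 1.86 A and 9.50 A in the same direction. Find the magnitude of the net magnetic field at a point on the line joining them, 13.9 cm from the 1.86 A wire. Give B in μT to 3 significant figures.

B ≈ 5.37 μT

Each long wire gives B = μ₀I/(2πd). Distances are d₁ = 0.139 m and d₂ = 0.236 m.
B₁ = 2.68×10⁻⁶ T, B₂ = 8.05×10⁻⁶ T.
Between parallel currents the two contributions point in opposite directions, so they subtract. B = |B₁ − B₂| = |2.68×10⁻⁶ − 8.05×10⁻⁶| = 5.37×10⁻⁶ T.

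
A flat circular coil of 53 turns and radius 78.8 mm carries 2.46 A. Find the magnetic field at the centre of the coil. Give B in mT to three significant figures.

B ≈ 1.04 mT

For an N-turn flat coil, B = Nμ₀I/(2R) with R = 0.0788 m.
B = 53 × 1.96×10⁻⁵ T = 1.04×10⁻³ T.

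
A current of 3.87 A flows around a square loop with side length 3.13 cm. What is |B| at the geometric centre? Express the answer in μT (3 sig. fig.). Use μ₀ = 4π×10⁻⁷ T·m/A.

B ≈ 140 μT

Each side is a finite straight segment at perpendicular distance d = a/(2 tan(π/4)) = 0.01565 m from the centre, with end-angles ±π/4.
One side contributes B₁ = (μ₀I/4πd)·2 sin(π/4) = 3.50×10⁻⁵ T.
All 4 sides add in the same direction: B = 4 × 3.50×10⁻⁵ = 1.40×10⁻⁴ T.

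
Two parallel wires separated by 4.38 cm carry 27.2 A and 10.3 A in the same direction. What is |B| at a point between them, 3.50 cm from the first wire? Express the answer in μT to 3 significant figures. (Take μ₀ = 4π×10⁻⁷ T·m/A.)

B ≈ 78.7 μT

Each long wire gives B = μ₀I/(2πd). Distances are d₁ = 0.035 m and d₂ = 0.0088 m.
B₁ = 1.55×10⁻⁴ T, B₂ = 2.34×10⁻⁴ T.
Between parallel currents the two contributions point in opposite directions, so they subtract. B = |B₁ − B₂| = |1.55×10⁻⁴ − 2.34×10⁻⁴| = 7.87×10⁻⁵ T.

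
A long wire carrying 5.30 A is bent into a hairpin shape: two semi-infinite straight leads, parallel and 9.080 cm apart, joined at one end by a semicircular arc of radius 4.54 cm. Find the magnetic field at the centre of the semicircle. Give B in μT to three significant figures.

The semicircular arc contributes B_arc = μ₀I·π/(4πR) = μ₀I/(4R) = 3.67×10⁻⁵ T.
Each semi-infinite lead is at perpendicular distance R = 0.0454 m from the centre, with the perpendicular foot at its near end, so it contributes μ₀I/(4πR); both point the same way, together 2.33×10⁻⁵ T.
Arc and leads all point the same direction: B = 3.67×10⁻⁵ + 2.33×10⁻⁵ = 6.00×10⁻⁵ T.

B ≈ 60.0 μT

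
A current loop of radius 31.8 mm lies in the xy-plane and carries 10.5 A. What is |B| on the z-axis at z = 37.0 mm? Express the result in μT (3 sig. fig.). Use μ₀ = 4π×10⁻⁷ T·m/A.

B ≈ 57.5 μT

On the axis of a circular loop, B = μ₀IR² / [2(R²+z²)^(3/2)].
R² + z² = (0.0318)² + (0.037)² = 0.00238 m², and (R²+z²)^(3/2) = 1.16×10⁻⁴ m³.
B = (4π×10⁻⁷ × 10.5 × 0.001011) / (2 × 1.16×10⁻⁴) = 5.75×10⁻⁵ T.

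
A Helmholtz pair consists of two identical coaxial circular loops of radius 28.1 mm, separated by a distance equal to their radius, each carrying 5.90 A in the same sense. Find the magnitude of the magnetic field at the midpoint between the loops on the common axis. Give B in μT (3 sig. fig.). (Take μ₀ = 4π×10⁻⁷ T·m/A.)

B ≈ 189 μT

Each loop contributes B = μ₀IR²/[2(R²+z²)^(3/2)] on the axis, with z measured from that loop.
Loop 1 (z = 0.01405 m): B₁ = 9.44×10⁻⁵ T. Loop 2 (z = 0.01405 m): B₂ = 9.44×10⁻⁵ T.
The fields add: B = B₁ + B₂ = 1.89×10⁻⁴ T.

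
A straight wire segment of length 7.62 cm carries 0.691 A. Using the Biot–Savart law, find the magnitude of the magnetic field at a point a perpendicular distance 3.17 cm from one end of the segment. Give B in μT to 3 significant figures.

B ≈ 2.01 μT

For a finite straight segment, B = (μ₀I/4πd)(sinθ₁ + sinθ₂), where θ₁, θ₂ are the angles from the perpendicular to each end.
The perpendicular foot is at one end, so the two end-offsets along the wire are 0 and L = 0.0762 m.
sinθ₁ = 0/√(0²+0.0317²) = 0.0000; sinθ₂ = 0.0762/√(0.0762²+0.0317²) = 0.9233.
B = (4π×10⁻⁷ × 0.691) / (4π × 0.0317) × (0.0000 + 0.9233) = 2.01×10⁻⁶ T.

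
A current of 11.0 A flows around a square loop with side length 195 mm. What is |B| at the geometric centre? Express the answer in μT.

B ≈ 63.8 μT

Each side is a finite straight segment at perpendicular distance d = a/(2 tan(π/4)) = 0.0975 m from the centre, with end-angles ±π/4.
One side contributes B₁ = (μ₀I/4πd)·2 sin(π/4) = 1.60×10⁻⁵ T.
All 4 sides add in the same direction: B = 4 × 1.60×10⁻⁵ = 6.38×10⁻⁵ T.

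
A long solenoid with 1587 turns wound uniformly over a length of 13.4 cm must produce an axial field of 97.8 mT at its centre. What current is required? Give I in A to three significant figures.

Inside a long solenoid B = μ₀nI with n = 1.184×10⁴ m⁻¹, so I = B/(μ₀n).
I = 9.78×10⁻² / (4π×10⁻⁷ × 1.184×10⁴) = 6.57 A.

I ≈ 6.57 A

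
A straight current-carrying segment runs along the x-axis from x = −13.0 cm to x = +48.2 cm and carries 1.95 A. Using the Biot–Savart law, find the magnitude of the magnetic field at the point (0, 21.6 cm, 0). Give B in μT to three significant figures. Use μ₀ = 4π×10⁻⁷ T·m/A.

For a finite straight segment, B = (μ₀I/4πd)(sinθ₁ + sinθ₂), where θ₁, θ₂ are the angles from the perpendicular to each end.
The perpendicular distance is d = 0.216 m; the end-offsets along the wire are a = 0.13 m and b = 0.482 m.
sinθ₁ = 0.13/√(0.13²+0.216²) = 0.5157; sinθ₂ = 0.482/√(0.482²+0.216²) = 0.9126.
B = (4π×10⁻⁷ × 1.95) / (4π × 0.216) × (0.5157 + 0.9126) = 1.29×10⁻⁶ T.

B ≈ 1.29 μT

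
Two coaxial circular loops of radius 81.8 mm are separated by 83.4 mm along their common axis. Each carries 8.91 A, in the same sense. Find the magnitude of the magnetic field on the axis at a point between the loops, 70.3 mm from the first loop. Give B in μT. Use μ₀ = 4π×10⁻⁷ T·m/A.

Each loop contributes B = μ₀IR²/[2(R²+z²)^(3/2)] on the axis, with z measured from that loop.
Loop 1 (z = 0.0703 m): B₁ = 2.99×10⁻⁵ T. Loop 2 (z = 0.0131 m): B₂ = 6.59×10⁻⁵ T.
The fields add: B = B₁ + B₂ = 9.57×10⁻⁵ T.

B ≈ 95.7 μT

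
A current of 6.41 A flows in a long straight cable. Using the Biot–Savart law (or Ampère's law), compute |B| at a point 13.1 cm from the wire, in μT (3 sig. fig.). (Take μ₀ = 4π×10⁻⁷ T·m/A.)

For an infinitely long straight wire, B = μ₀I/(2πd).
B = (4π×10⁻⁷ × 6.41) / (2π × 0.131) = 9.79×10⁻⁶ T.

B ≈ 9.79 μT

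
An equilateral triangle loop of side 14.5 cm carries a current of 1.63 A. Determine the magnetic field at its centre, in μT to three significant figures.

B ≈ 20.2 μT

Each side is a finite straight segment at perpendicular distance d = a/(2 tan(π/3)) = 0.04186 m from the centre, with end-angles ±π/3.
One side contributes B₁ = (μ₀I/4πd)·2 sin(π/3) = 6.74×10⁻⁶ T.
All 3 sides add in the same direction: B = 3 × 6.74×10⁻⁶ = 2.02×10⁻⁵ T.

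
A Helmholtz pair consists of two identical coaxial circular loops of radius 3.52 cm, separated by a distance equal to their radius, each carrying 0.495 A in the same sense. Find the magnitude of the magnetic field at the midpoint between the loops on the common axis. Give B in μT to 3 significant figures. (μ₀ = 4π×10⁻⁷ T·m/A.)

B ≈ 12.6 μT

Each loop contributes B = μ₀IR²/[2(R²+z²)^(3/2)] on the axis, with z measured from that loop.
Loop 1 (z = 0.0176 m): B₁ = 6.32×10⁻⁶ T. Loop 2 (z = 0.0176 m): B₂ = 6.32×10⁻⁶ T.
The fields add: B = B₁ + B₂ = 1.26×10⁻⁵ T.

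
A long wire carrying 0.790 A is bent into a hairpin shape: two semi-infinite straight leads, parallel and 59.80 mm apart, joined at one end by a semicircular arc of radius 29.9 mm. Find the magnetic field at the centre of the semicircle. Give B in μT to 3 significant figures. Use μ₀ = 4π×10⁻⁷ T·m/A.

The semicircular arc contributes B_arc = μ₀I·π/(4πR) = μ₀I/(4R) = 8.30×10⁻⁶ T.
Each semi-infinite lead is at perpendicular distance R = 0.0299 m from the centre, with the perpendicular foot at its near end, so it contributes μ₀I/(4πR); both point the same way, together 5.28×10⁻⁶ T.
Arc and leads all point the same direction: B = 8.30×10⁻⁶ + 5.28×10⁻⁶ = 1.36×10⁻⁵ T.

B ≈ 13.6 μT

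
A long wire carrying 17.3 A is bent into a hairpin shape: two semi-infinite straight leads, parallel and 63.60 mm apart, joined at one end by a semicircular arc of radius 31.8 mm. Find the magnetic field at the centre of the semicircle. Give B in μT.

The semicircular arc contributes B_arc = μ₀I·π/(4πR) = μ₀I/(4R) = 1.71×10⁻⁴ T.
Each semi-infinite lead is at perpendicular distance R = 0.0318 m from the centre, with the perpendicular foot at its near end, so it contributes μ₀I/(4πR); both point the same way, together 1.09×10⁻⁴ T.
Arc and leads all point the same direction: B = 1.71×10⁻⁴ + 1.09×10⁻⁴ = 2.80×10⁻⁴ T.

B ≈ 280 μT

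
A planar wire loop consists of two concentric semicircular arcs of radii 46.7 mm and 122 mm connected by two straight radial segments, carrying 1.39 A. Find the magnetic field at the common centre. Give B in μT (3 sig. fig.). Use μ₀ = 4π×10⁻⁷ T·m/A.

B ≈ 5.77 μT

The radial connectors point toward the centre, so dl × r̂ = 0 and they contribute nothing.
Each semicircle gives μ₀I/(4R): inner arc 9.35×10⁻⁶ T, outer arc 3.58×10⁻⁶ T.
The two arcs carry current in opposite angular senses, so their fields oppose: B = |9.35×10⁻⁶ − 3.58×10⁻⁶| = 5.77×10⁻⁶ T.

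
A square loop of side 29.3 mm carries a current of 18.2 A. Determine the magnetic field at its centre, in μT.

B ≈ 703 μT

Each side is a finite straight segment at perpendicular distance d = a/(2 tan(π/4)) = 0.01465 m from the centre, with end-angles ±π/4.
One side contributes B₁ = (μ₀I/4πd)·2 sin(π/4) = 1.76×10⁻⁴ T.
All 4 sides add in the same direction: B = 4 × 1.76×10⁻⁴ = 7.03×10⁻⁴ T.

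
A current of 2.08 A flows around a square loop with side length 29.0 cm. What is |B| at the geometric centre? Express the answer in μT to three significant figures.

Each side is a finite straight segment at perpendicular distance d = a/(2 tan(π/4)) = 0.145 m from the centre, with end-angles ±π/4.
One side contributes B₁ = (μ₀I/4πd)·2 sin(π/4) = 2.03×10⁻⁶ T.
All 4 sides add in the same direction: B = 4 × 2.03×10⁻⁶ = 8.11×10⁻⁶ T.

B ≈ 8.11 μT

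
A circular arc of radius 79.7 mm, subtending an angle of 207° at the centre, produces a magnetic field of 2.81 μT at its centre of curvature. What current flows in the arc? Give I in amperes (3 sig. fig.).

For a circular arc, B = μ₀Iφ/(4πR) with φ in radians; here φ = 3.613 rad.
So I = 4πRB/(μ₀φ) = 4π × 0.0797 × 2.81×10⁻⁶ / (4π×10⁻⁷ × 3.613) = 0.620 A.

I ≈ 0.620 A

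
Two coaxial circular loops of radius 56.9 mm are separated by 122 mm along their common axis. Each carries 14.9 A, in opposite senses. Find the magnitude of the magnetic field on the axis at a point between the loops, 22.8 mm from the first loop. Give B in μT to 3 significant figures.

B ≈ 111 μT

Each loop contributes B = μ₀IR²/[2(R²+z²)^(3/2)] on the axis, with z measured from that loop.
Loop 1 (z = 0.0228 m): B₁ = 1.32×10⁻⁴ T. Loop 2 (z = 0.0992 m): B₂ = 2.03×10⁻⁵ T.
The fields oppose: B = |B₁ − B₂| = 1.11×10⁻⁴ T.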